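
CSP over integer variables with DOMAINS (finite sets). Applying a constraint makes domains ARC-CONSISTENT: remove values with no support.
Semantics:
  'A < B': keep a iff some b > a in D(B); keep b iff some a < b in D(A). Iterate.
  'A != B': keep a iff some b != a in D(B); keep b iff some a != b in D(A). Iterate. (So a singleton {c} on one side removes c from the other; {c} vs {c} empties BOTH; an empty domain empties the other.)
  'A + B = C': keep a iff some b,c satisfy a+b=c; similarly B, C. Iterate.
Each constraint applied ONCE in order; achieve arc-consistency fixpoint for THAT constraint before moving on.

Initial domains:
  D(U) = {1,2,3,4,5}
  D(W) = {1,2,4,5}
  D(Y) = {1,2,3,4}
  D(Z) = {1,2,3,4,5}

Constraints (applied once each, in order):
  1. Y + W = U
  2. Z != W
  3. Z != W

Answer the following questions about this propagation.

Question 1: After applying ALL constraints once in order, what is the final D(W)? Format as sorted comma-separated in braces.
Answer: {1,2,4}

Derivation:
Constraint 1 (Y + W = U) on D(Y)={1,2,3,4} D(W)={1,2,4,5} D(U)={1,2,3,4,5}: W {1,2,4,5}->{1,2,4}; U {1,2,3,4,5}->{2,3,4,5}
Constraint 2 (Z != W) on D(Z)={1,2,3,4,5} D(W)={1,2,4}: no change
Constraint 3 (Z != W) on D(Z)={1,2,3,4,5} D(W)={1,2,4}: no change
So after all 3 constraints: D(W) = {1,2,4}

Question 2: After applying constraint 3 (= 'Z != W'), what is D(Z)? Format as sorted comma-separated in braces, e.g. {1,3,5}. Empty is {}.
Answer: {1,2,3,4,5}

Derivation:
Constraint 1 (Y + W = U) on D(Y)={1,2,3,4} D(W)={1,2,4,5} D(U)={1,2,3,4,5}: W {1,2,4,5}->{1,2,4}; U {1,2,3,4,5}->{2,3,4,5}
Constraint 2 (Z != W) on D(Z)={1,2,3,4,5} D(W)={1,2,4}: no change
Constraint 3 (Z != W) on D(Z)={1,2,3,4,5} D(W)={1,2,4}: no change
So after constraint 3: D(Z) = {1,2,3,4,5}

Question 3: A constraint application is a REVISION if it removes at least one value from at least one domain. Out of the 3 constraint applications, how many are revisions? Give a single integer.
Answer: 1

Derivation:
Constraint 1 (Y + W = U) on D(Y)={1,2,3,4} D(W)={1,2,4,5} D(U)={1,2,3,4,5}: W {1,2,4,5}->{1,2,4}; U {1,2,3,4,5}->{2,3,4,5} => REVISION
Constraint 2 (Z != W) on D(Z)={1,2,3,4,5} D(W)={1,2,4}: no change => not a revision
Constraint 3 (Z != W) on D(Z)={1,2,3,4,5} D(W)={1,2,4}: no change => not a revision
Total revisions = 1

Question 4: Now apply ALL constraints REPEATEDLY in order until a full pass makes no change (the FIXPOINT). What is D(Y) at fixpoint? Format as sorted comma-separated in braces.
Answer: {1,2,3,4}

Derivation:
pass 0 (initial): D(Y)={1,2,3,4}
pass 1: U {1,2,3,4,5}->{2,3,4,5}; W {1,2,4,5}->{1,2,4}
pass 2: no change
Fixpoint after 2 passes: D(Y) = {1,2,3,4}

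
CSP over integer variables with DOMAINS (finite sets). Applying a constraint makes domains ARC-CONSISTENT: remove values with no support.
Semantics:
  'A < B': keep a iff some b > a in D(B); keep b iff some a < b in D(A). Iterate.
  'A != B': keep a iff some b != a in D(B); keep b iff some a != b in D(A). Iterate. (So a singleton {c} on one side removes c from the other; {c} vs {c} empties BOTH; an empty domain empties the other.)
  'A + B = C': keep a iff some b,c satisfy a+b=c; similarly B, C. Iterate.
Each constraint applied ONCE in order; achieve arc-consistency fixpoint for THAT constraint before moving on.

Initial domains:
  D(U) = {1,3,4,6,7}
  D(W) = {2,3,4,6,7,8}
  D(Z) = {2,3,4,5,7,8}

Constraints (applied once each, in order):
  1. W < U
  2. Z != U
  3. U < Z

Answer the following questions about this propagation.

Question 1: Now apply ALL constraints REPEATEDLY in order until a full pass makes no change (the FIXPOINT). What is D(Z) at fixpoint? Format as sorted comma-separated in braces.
pass 0 (initial): D(Z)={2,3,4,5,7,8}
pass 1: U {1,3,4,6,7}->{3,4,6,7}; W {2,3,4,6,7,8}->{2,3,4,6}; Z {2,3,4,5,7,8}->{4,5,7,8}
pass 2: no change
Fixpoint after 2 passes: D(Z) = {4,5,7,8}

Answer: {4,5,7,8}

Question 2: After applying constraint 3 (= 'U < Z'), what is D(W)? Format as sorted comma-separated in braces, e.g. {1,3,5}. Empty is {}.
Answer: {2,3,4,6}

Derivation:
Constraint 1 (W < U) on D(W)={2,3,4,6,7,8} D(U)={1,3,4,6,7}: W {2,3,4,6,7,8}->{2,3,4,6}; U {1,3,4,6,7}->{3,4,6,7}
Constraint 2 (Z != U) on D(Z)={2,3,4,5,7,8} D(U)={3,4,6,7}: no change
Constraint 3 (U < Z) on D(U)={3,4,6,7} D(Z)={2,3,4,5,7,8}: Z {2,3,4,5,7,8}->{4,5,7,8}
So after constraint 3: D(W) = {2,3,4,6}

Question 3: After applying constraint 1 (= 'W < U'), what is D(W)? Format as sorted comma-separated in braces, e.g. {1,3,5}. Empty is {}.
Answer: {2,3,4,6}

Derivation:
Constraint 1 (W < U) on D(W)={2,3,4,6,7,8} D(U)={1,3,4,6,7}: W {2,3,4,6,7,8}->{2,3,4,6}; U {1,3,4,6,7}->{3,4,6,7}
So after constraint 1: D(W) = {2,3,4,6}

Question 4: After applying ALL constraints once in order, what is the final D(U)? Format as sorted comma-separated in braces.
Answer: {3,4,6,7}

Derivation:
Constraint 1 (W < U) on D(W)={2,3,4,6,7,8} D(U)={1,3,4,6,7}: W {2,3,4,6,7,8}->{2,3,4,6}; U {1,3,4,6,7}->{3,4,6,7}
Constraint 2 (Z != U) on D(Z)={2,3,4,5,7,8} D(U)={3,4,6,7}: no change
Constraint 3 (U < Z) on D(U)={3,4,6,7} D(Z)={2,3,4,5,7,8}: Z {2,3,4,5,7,8}->{4,5,7,8}
So after all 3 constraints: D(U) = {3,4,6,7}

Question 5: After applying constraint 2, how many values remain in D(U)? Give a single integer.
Constraint 1 (W < U) on D(W)={2,3,4,6,7,8} D(U)={1,3,4,6,7}: W {2,3,4,6,7,8}->{2,3,4,6}; U {1,3,4,6,7}->{3,4,6,7}
Constraint 2 (Z != U) on D(Z)={2,3,4,5,7,8} D(U)={3,4,6,7}: no change
So after constraint 2: D(U)={3,4,6,7}, size = 4

Answer: 4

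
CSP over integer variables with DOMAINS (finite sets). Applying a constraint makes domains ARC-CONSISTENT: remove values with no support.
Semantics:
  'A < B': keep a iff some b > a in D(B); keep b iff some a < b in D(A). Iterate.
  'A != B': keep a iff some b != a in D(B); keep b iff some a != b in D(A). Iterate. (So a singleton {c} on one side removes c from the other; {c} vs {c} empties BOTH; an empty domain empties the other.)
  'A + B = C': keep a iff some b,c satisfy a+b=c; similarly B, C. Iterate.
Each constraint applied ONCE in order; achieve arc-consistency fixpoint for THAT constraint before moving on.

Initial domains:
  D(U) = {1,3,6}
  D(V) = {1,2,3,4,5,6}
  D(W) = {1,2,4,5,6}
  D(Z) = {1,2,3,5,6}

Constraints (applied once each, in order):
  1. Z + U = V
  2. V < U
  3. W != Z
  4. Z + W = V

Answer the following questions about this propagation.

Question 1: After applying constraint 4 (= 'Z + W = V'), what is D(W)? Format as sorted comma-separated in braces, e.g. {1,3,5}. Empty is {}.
Constraint 1 (Z + U = V) on D(Z)={1,2,3,5,6} D(U)={1,3,6} D(V)={1,2,3,4,5,6}: Z {1,2,3,5,6}->{1,2,3,5}; U {1,3,6}->{1,3}; V {1,2,3,4,5,6}->{2,3,4,5,6}
Constraint 2 (V < U) on D(V)={2,3,4,5,6} D(U)={1,3}: V {2,3,4,5,6}->{2}; U {1,3}->{3}
Constraint 3 (W != Z) on D(W)={1,2,4,5,6} D(Z)={1,2,3,5}: no change
Constraint 4 (Z + W = V) on D(Z)={1,2,3,5} D(W)={1,2,4,5,6} D(V)={2}: Z {1,2,3,5}->{1}; W {1,2,4,5,6}->{1}
So after constraint 4: D(W) = {1}

Answer: {1}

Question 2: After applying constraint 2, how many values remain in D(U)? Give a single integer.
Answer: 1

Derivation:
Constraint 1 (Z + U = V) on D(Z)={1,2,3,5,6} D(U)={1,3,6} D(V)={1,2,3,4,5,6}: Z {1,2,3,5,6}->{1,2,3,5}; U {1,3,6}->{1,3}; V {1,2,3,4,5,6}->{2,3,4,5,6}
Constraint 2 (V < U) on D(V)={2,3,4,5,6} D(U)={1,3}: V {2,3,4,5,6}->{2}; U {1,3}->{3}
So after constraint 2: D(U)={3}, size = 1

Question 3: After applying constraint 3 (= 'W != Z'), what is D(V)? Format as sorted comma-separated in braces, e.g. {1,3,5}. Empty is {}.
Constraint 1 (Z + U = V) on D(Z)={1,2,3,5,6} D(U)={1,3,6} D(V)={1,2,3,4,5,6}: Z {1,2,3,5,6}->{1,2,3,5}; U {1,3,6}->{1,3}; V {1,2,3,4,5,6}->{2,3,4,5,6}
Constraint 2 (V < U) on D(V)={2,3,4,5,6} D(U)={1,3}: V {2,3,4,5,6}->{2}; U {1,3}->{3}
Constraint 3 (W != Z) on D(W)={1,2,4,5,6} D(Z)={1,2,3,5}: no change
So after constraint 3: D(V) = {2}

Answer: {2}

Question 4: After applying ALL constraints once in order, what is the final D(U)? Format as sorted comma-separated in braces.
Answer: {3}

Derivation:
Constraint 1 (Z + U = V) on D(Z)={1,2,3,5,6} D(U)={1,3,6} D(V)={1,2,3,4,5,6}: Z {1,2,3,5,6}->{1,2,3,5}; U {1,3,6}->{1,3}; V {1,2,3,4,5,6}->{2,3,4,5,6}
Constraint 2 (V < U) on D(V)={2,3,4,5,6} D(U)={1,3}: V {2,3,4,5,6}->{2}; U {1,3}->{3}
Constraint 3 (W != Z) on D(W)={1,2,4,5,6} D(Z)={1,2,3,5}: no change
Constraint 4 (Z + W = V) on D(Z)={1,2,3,5} D(W)={1,2,4,5,6} D(V)={2}: Z {1,2,3,5}->{1}; W {1,2,4,5,6}->{1}
So after all 4 constraints: D(U) = {3}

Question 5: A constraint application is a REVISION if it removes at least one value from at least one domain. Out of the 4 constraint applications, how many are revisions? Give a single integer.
Answer: 3

Derivation:
Constraint 1 (Z + U = V) on D(Z)={1,2,3,5,6} D(U)={1,3,6} D(V)={1,2,3,4,5,6}: Z {1,2,3,5,6}->{1,2,3,5}; U {1,3,6}->{1,3}; V {1,2,3,4,5,6}->{2,3,4,5,6} => REVISION
Constraint 2 (V < U) on D(V)={2,3,4,5,6} D(U)={1,3}: V {2,3,4,5,6}->{2}; U {1,3}->{3} => REVISION
Constraint 3 (W != Z) on D(W)={1,2,4,5,6} D(Z)={1,2,3,5}: no change => not a revision
Constraint 4 (Z + W = V) on D(Z)={1,2,3,5} D(W)={1,2,4,5,6} D(V)={2}: Z {1,2,3,5}->{1}; W {1,2,4,5,6}->{1} => REVISION
Total revisions = 3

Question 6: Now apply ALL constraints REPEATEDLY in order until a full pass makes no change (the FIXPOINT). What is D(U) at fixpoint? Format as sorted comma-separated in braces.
Answer: {}

Derivation:
pass 0 (initial): D(U)={1,3,6}
pass 1: U {1,3,6}->{3}; V {1,2,3,4,5,6}->{2}; W {1,2,4,5,6}->{1}; Z {1,2,3,5,6}->{1}
pass 2: U {3}->{}; V {2}->{}; W {1}->{}; Z {1}->{}
pass 3: no change
Fixpoint after 3 passes: D(U) = {}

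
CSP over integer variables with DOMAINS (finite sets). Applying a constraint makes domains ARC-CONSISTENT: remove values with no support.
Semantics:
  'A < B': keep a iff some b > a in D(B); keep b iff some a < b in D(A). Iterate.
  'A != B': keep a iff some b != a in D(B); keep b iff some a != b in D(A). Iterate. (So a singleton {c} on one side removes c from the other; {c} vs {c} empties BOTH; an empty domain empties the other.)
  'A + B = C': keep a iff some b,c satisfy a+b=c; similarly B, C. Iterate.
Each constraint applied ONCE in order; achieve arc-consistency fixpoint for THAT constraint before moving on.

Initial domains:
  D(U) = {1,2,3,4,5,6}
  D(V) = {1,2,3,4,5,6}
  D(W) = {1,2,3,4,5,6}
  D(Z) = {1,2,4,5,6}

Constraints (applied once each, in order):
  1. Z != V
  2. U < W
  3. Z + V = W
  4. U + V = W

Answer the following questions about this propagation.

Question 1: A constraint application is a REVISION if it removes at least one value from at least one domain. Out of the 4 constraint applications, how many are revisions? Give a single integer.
Answer: 2

Derivation:
Constraint 1 (Z != V) on D(Z)={1,2,4,5,6} D(V)={1,2,3,4,5,6}: no change => not a revision
Constraint 2 (U < W) on D(U)={1,2,3,4,5,6} D(W)={1,2,3,4,5,6}: U {1,2,3,4,5,6}->{1,2,3,4,5}; W {1,2,3,4,5,6}->{2,3,4,5,6} => REVISION
Constraint 3 (Z + V = W) on D(Z)={1,2,4,5,6} D(V)={1,2,3,4,5,6} D(W)={2,3,4,5,6}: Z {1,2,4,5,6}->{1,2,4,5}; V {1,2,3,4,5,6}->{1,2,3,4,5} => REVISION
Constraint 4 (U + V = W) on D(U)={1,2,3,4,5} D(V)={1,2,3,4,5} D(W)={2,3,4,5,6}: no change => not a revision
Total revisions = 2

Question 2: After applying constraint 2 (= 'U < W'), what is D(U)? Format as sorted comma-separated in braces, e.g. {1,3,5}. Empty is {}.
Answer: {1,2,3,4,5}

Derivation:
Constraint 1 (Z != V) on D(Z)={1,2,4,5,6} D(V)={1,2,3,4,5,6}: no change
Constraint 2 (U < W) on D(U)={1,2,3,4,5,6} D(W)={1,2,3,4,5,6}: U {1,2,3,4,5,6}->{1,2,3,4,5}; W {1,2,3,4,5,6}->{2,3,4,5,6}
So after constraint 2: D(U) = {1,2,3,4,5}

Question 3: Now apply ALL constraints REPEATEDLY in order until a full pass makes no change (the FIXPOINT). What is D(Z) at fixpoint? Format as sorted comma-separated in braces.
Answer: {1,2,4,5}

Derivation:
pass 0 (initial): D(Z)={1,2,4,5,6}
pass 1: U {1,2,3,4,5,6}->{1,2,3,4,5}; V {1,2,3,4,5,6}->{1,2,3,4,5}; W {1,2,3,4,5,6}->{2,3,4,5,6}; Z {1,2,4,5,6}->{1,2,4,5}
pass 2: no change
Fixpoint after 2 passes: D(Z) = {1,2,4,5}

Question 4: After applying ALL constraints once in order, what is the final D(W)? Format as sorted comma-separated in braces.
Answer: {2,3,4,5,6}

Derivation:
Constraint 1 (Z != V) on D(Z)={1,2,4,5,6} D(V)={1,2,3,4,5,6}: no change
Constraint 2 (U < W) on D(U)={1,2,3,4,5,6} D(W)={1,2,3,4,5,6}: U {1,2,3,4,5,6}->{1,2,3,4,5}; W {1,2,3,4,5,6}->{2,3,4,5,6}
Constraint 3 (Z + V = W) on D(Z)={1,2,4,5,6} D(V)={1,2,3,4,5,6} D(W)={2,3,4,5,6}: Z {1,2,4,5,6}->{1,2,4,5}; V {1,2,3,4,5,6}->{1,2,3,4,5}
Constraint 4 (U + V = W) on D(U)={1,2,3,4,5} D(V)={1,2,3,4,5} D(W)={2,3,4,5,6}: no change
So after all 4 constraints: D(W) = {2,3,4,5,6}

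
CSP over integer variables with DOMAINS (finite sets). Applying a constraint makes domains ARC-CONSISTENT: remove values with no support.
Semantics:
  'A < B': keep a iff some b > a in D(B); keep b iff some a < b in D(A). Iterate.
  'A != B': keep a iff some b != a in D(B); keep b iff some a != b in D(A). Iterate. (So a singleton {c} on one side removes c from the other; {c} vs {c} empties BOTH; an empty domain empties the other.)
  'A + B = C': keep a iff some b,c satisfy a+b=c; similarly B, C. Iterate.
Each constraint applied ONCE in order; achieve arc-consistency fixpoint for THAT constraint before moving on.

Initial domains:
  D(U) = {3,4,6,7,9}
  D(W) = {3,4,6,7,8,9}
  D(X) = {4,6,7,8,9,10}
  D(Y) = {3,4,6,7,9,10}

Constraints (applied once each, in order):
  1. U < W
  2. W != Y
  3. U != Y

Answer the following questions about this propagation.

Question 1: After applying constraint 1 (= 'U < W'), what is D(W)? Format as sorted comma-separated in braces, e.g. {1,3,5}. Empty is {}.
Constraint 1 (U < W) on D(U)={3,4,6,7,9} D(W)={3,4,6,7,8,9}: U {3,4,6,7,9}->{3,4,6,7}; W {3,4,6,7,8,9}->{4,6,7,8,9}
So after constraint 1: D(W) = {4,6,7,8,9}

Answer: {4,6,7,8,9}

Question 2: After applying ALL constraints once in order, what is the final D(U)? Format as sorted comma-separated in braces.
Constraint 1 (U < W) on D(U)={3,4,6,7,9} D(W)={3,4,6,7,8,9}: U {3,4,6,7,9}->{3,4,6,7}; W {3,4,6,7,8,9}->{4,6,7,8,9}
Constraint 2 (W != Y) on D(W)={4,6,7,8,9} D(Y)={3,4,6,7,9,10}: no change
Constraint 3 (U != Y) on D(U)={3,4,6,7} D(Y)={3,4,6,7,9,10}: no change
So after all 3 constraints: D(U) = {3,4,6,7}

Answer: {3,4,6,7}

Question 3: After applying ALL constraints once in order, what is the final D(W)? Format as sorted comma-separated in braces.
Answer: {4,6,7,8,9}

Derivation:
Constraint 1 (U < W) on D(U)={3,4,6,7,9} D(W)={3,4,6,7,8,9}: U {3,4,6,7,9}->{3,4,6,7}; W {3,4,6,7,8,9}->{4,6,7,8,9}
Constraint 2 (W != Y) on D(W)={4,6,7,8,9} D(Y)={3,4,6,7,9,10}: no change
Constraint 3 (U != Y) on D(U)={3,4,6,7} D(Y)={3,4,6,7,9,10}: no change
So after all 3 constraints: D(W) = {4,6,7,8,9}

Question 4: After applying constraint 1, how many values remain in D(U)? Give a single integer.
Constraint 1 (U < W) on D(U)={3,4,6,7,9} D(W)={3,4,6,7,8,9}: U {3,4,6,7,9}->{3,4,6,7}; W {3,4,6,7,8,9}->{4,6,7,8,9}
So after constraint 1: D(U)={3,4,6,7}, size = 4

Answer: 4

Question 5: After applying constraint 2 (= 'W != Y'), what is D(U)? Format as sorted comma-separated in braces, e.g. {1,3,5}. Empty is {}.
Answer: {3,4,6,7}

Derivation:
Constraint 1 (U < W) on D(U)={3,4,6,7,9} D(W)={3,4,6,7,8,9}: U {3,4,6,7,9}->{3,4,6,7}; W {3,4,6,7,8,9}->{4,6,7,8,9}
Constraint 2 (W != Y) on D(W)={4,6,7,8,9} D(Y)={3,4,6,7,9,10}: no change
So after constraint 2: D(U) = {3,4,6,7}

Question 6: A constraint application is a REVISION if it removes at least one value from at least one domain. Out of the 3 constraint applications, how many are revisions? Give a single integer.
Answer: 1

Derivation:
Constraint 1 (U < W) on D(U)={3,4,6,7,9} D(W)={3,4,6,7,8,9}: U {3,4,6,7,9}->{3,4,6,7}; W {3,4,6,7,8,9}->{4,6,7,8,9} => REVISION
Constraint 2 (W != Y) on D(W)={4,6,7,8,9} D(Y)={3,4,6,7,9,10}: no change => not a revision
Constraint 3 (U != Y) on D(U)={3,4,6,7} D(Y)={3,4,6,7,9,10}: no change => not a revision
Total revisions = 1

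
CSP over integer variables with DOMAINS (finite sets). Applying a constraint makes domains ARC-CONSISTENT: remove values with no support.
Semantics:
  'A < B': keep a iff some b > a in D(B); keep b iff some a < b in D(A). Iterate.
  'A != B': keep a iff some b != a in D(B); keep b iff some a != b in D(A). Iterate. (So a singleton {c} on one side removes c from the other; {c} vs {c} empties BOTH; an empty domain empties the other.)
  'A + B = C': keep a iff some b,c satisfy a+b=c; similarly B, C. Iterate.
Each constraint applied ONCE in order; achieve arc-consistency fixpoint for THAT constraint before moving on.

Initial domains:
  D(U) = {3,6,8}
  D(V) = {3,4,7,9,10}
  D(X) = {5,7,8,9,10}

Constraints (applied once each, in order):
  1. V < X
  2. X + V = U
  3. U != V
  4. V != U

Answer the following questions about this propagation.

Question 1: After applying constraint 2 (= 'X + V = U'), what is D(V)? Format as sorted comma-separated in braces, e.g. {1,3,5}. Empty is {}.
Answer: {3}

Derivation:
Constraint 1 (V < X) on D(V)={3,4,7,9,10} D(X)={5,7,8,9,10}: V {3,4,7,9,10}->{3,4,7,9}
Constraint 2 (X + V = U) on D(X)={5,7,8,9,10} D(V)={3,4,7,9} D(U)={3,6,8}: X {5,7,8,9,10}->{5}; V {3,4,7,9}->{3}; U {3,6,8}->{8}
So after constraint 2: D(V) = {3}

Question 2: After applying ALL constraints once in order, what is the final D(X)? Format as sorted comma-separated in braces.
Answer: {5}

Derivation:
Constraint 1 (V < X) on D(V)={3,4,7,9,10} D(X)={5,7,8,9,10}: V {3,4,7,9,10}->{3,4,7,9}
Constraint 2 (X + V = U) on D(X)={5,7,8,9,10} D(V)={3,4,7,9} D(U)={3,6,8}: X {5,7,8,9,10}->{5}; V {3,4,7,9}->{3}; U {3,6,8}->{8}
Constraint 3 (U != V) on D(U)={8} D(V)={3}: no change
Constraint 4 (V != U) on D(V)={3} D(U)={8}: no change
So after all 4 constraints: D(X) = {5}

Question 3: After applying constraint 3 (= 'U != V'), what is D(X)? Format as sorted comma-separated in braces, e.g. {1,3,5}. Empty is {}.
Constraint 1 (V < X) on D(V)={3,4,7,9,10} D(X)={5,7,8,9,10}: V {3,4,7,9,10}->{3,4,7,9}
Constraint 2 (X + V = U) on D(X)={5,7,8,9,10} D(V)={3,4,7,9} D(U)={3,6,8}: X {5,7,8,9,10}->{5}; V {3,4,7,9}->{3}; U {3,6,8}->{8}
Constraint 3 (U != V) on D(U)={8} D(V)={3}: no change
So after constraint 3: D(X) = {5}

Answer: {5}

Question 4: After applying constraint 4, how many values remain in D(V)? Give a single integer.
Constraint 1 (V < X) on D(V)={3,4,7,9,10} D(X)={5,7,8,9,10}: V {3,4,7,9,10}->{3,4,7,9}
Constraint 2 (X + V = U) on D(X)={5,7,8,9,10} D(V)={3,4,7,9} D(U)={3,6,8}: X {5,7,8,9,10}->{5}; V {3,4,7,9}->{3}; U {3,6,8}->{8}
Constraint 3 (U != V) on D(U)={8} D(V)={3}: no change
Constraint 4 (V != U) on D(V)={3} D(U)={8}: no change
So after constraint 4: D(V)={3}, size = 1

Answer: 1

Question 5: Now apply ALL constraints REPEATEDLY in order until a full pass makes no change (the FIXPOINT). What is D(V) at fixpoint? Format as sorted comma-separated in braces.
Answer: {3}

Derivation:
pass 0 (initial): D(V)={3,4,7,9,10}
pass 1: U {3,6,8}->{8}; V {3,4,7,9,10}->{3}; X {5,7,8,9,10}->{5}
pass 2: no change
Fixpoint after 2 passes: D(V) = {3}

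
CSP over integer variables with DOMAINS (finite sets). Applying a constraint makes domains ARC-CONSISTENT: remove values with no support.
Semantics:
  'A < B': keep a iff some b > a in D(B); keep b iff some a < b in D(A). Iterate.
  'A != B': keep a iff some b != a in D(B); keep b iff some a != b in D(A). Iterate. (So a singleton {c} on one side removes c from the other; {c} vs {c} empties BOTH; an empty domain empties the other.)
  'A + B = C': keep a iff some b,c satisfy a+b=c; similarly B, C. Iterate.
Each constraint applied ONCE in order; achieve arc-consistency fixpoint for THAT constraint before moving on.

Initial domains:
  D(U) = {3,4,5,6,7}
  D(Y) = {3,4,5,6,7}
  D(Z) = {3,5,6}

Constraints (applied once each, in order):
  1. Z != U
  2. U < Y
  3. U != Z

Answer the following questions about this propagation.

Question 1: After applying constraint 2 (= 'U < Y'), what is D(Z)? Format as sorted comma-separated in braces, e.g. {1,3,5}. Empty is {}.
Constraint 1 (Z != U) on D(Z)={3,5,6} D(U)={3,4,5,6,7}: no change
Constraint 2 (U < Y) on D(U)={3,4,5,6,7} D(Y)={3,4,5,6,7}: U {3,4,5,6,7}->{3,4,5,6}; Y {3,4,5,6,7}->{4,5,6,7}
So after constraint 2: D(Z) = {3,5,6}

Answer: {3,5,6}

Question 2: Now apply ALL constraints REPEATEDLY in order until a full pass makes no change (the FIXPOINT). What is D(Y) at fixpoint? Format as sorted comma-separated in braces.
pass 0 (initial): D(Y)={3,4,5,6,7}
pass 1: U {3,4,5,6,7}->{3,4,5,6}; Y {3,4,5,6,7}->{4,5,6,7}
pass 2: no change
Fixpoint after 2 passes: D(Y) = {4,5,6,7}

Answer: {4,5,6,7}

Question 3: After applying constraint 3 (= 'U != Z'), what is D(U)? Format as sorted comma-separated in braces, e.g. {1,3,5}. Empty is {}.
Answer: {3,4,5,6}

Derivation:
Constraint 1 (Z != U) on D(Z)={3,5,6} D(U)={3,4,5,6,7}: no change
Constraint 2 (U < Y) on D(U)={3,4,5,6,7} D(Y)={3,4,5,6,7}: U {3,4,5,6,7}->{3,4,5,6}; Y {3,4,5,6,7}->{4,5,6,7}
Constraint 3 (U != Z) on D(U)={3,4,5,6} D(Z)={3,5,6}: no change
So after constraint 3: D(U) = {3,4,5,6}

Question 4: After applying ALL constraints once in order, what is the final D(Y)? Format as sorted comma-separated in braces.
Answer: {4,5,6,7}

Derivation:
Constraint 1 (Z != U) on D(Z)={3,5,6} D(U)={3,4,5,6,7}: no change
Constraint 2 (U < Y) on D(U)={3,4,5,6,7} D(Y)={3,4,5,6,7}: U {3,4,5,6,7}->{3,4,5,6}; Y {3,4,5,6,7}->{4,5,6,7}
Constraint 3 (U != Z) on D(U)={3,4,5,6} D(Z)={3,5,6}: no change
So after all 3 constraints: D(Y) = {4,5,6,7}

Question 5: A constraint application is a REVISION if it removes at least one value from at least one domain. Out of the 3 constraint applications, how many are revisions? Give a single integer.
Answer: 1

Derivation:
Constraint 1 (Z != U) on D(Z)={3,5,6} D(U)={3,4,5,6,7}: no change => not a revision
Constraint 2 (U < Y) on D(U)={3,4,5,6,7} D(Y)={3,4,5,6,7}: U {3,4,5,6,7}->{3,4,5,6}; Y {3,4,5,6,7}->{4,5,6,7} => REVISION
Constraint 3 (U != Z) on D(U)={3,4,5,6} D(Z)={3,5,6}: no change => not a revision
Total revisions = 1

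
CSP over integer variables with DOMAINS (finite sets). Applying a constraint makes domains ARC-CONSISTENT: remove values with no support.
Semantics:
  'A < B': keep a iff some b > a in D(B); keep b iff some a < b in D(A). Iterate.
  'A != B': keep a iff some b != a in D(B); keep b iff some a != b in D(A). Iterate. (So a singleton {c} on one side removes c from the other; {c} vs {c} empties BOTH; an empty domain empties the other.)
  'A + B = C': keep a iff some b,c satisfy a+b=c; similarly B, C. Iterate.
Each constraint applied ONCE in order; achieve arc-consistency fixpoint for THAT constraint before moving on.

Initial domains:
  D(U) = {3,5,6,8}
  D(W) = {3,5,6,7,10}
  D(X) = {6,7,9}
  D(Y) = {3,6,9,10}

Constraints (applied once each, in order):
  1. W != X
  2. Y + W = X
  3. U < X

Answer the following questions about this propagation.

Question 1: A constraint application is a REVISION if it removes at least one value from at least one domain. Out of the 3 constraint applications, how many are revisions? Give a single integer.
Answer: 1

Derivation:
Constraint 1 (W != X) on D(W)={3,5,6,7,10} D(X)={6,7,9}: no change => not a revision
Constraint 2 (Y + W = X) on D(Y)={3,6,9,10} D(W)={3,5,6,7,10} D(X)={6,7,9}: Y {3,6,9,10}->{3,6}; W {3,5,6,7,10}->{3,6}; X {6,7,9}->{6,9} => REVISION
Constraint 3 (U < X) on D(U)={3,5,6,8} D(X)={6,9}: no change => not a revision
Total revisions = 1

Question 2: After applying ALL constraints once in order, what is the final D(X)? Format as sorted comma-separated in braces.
Answer: {6,9}

Derivation:
Constraint 1 (W != X) on D(W)={3,5,6,7,10} D(X)={6,7,9}: no change
Constraint 2 (Y + W = X) on D(Y)={3,6,9,10} D(W)={3,5,6,7,10} D(X)={6,7,9}: Y {3,6,9,10}->{3,6}; W {3,5,6,7,10}->{3,6}; X {6,7,9}->{6,9}
Constraint 3 (U < X) on D(U)={3,5,6,8} D(X)={6,9}: no change
So after all 3 constraints: D(X) = {6,9}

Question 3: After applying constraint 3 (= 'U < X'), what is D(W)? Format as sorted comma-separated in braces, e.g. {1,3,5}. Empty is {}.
Constraint 1 (W != X) on D(W)={3,5,6,7,10} D(X)={6,7,9}: no change
Constraint 2 (Y + W = X) on D(Y)={3,6,9,10} D(W)={3,5,6,7,10} D(X)={6,7,9}: Y {3,6,9,10}->{3,6}; W {3,5,6,7,10}->{3,6}; X {6,7,9}->{6,9}
Constraint 3 (U < X) on D(U)={3,5,6,8} D(X)={6,9}: no change
So after constraint 3: D(W) = {3,6}

Answer: {3,6}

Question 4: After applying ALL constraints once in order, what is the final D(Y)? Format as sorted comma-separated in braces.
Answer: {3,6}

Derivation:
Constraint 1 (W != X) on D(W)={3,5,6,7,10} D(X)={6,7,9}: no change
Constraint 2 (Y + W = X) on D(Y)={3,6,9,10} D(W)={3,5,6,7,10} D(X)={6,7,9}: Y {3,6,9,10}->{3,6}; W {3,5,6,7,10}->{3,6}; X {6,7,9}->{6,9}
Constraint 3 (U < X) on D(U)={3,5,6,8} D(X)={6,9}: no change
So after all 3 constraints: D(Y) = {3,6}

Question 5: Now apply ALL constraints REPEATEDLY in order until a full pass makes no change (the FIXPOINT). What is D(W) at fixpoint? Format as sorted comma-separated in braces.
Answer: {3,6}

Derivation:
pass 0 (initial): D(W)={3,5,6,7,10}
pass 1: W {3,5,6,7,10}->{3,6}; X {6,7,9}->{6,9}; Y {3,6,9,10}->{3,6}
pass 2: no change
Fixpoint after 2 passes: D(W) = {3,6}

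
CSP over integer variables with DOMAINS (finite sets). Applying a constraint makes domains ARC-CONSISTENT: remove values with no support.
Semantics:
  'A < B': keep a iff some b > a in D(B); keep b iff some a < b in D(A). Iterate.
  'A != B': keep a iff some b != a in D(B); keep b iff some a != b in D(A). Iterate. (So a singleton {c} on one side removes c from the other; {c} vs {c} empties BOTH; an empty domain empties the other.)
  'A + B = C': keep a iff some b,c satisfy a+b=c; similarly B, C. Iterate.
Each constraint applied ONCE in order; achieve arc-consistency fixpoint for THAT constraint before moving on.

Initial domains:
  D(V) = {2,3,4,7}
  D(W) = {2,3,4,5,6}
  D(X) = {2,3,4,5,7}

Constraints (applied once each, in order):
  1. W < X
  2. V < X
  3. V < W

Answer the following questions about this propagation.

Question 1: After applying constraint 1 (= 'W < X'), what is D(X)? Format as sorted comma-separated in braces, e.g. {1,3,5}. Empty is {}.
Answer: {3,4,5,7}

Derivation:
Constraint 1 (W < X) on D(W)={2,3,4,5,6} D(X)={2,3,4,5,7}: X {2,3,4,5,7}->{3,4,5,7}
So after constraint 1: D(X) = {3,4,5,7}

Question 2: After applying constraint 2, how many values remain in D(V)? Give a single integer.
Answer: 3

Derivation:
Constraint 1 (W < X) on D(W)={2,3,4,5,6} D(X)={2,3,4,5,7}: X {2,3,4,5,7}->{3,4,5,7}
Constraint 2 (V < X) on D(V)={2,3,4,7} D(X)={3,4,5,7}: V {2,3,4,7}->{2,3,4}
So after constraint 2: D(V)={2,3,4}, size = 3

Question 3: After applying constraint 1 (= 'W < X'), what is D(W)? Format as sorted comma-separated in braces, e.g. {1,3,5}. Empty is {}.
Answer: {2,3,4,5,6}

Derivation:
Constraint 1 (W < X) on D(W)={2,3,4,5,6} D(X)={2,3,4,5,7}: X {2,3,4,5,7}->{3,4,5,7}
So after constraint 1: D(W) = {2,3,4,5,6}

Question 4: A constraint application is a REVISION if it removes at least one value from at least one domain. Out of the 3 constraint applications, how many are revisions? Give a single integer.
Answer: 3

Derivation:
Constraint 1 (W < X) on D(W)={2,3,4,5,6} D(X)={2,3,4,5,7}: X {2,3,4,5,7}->{3,4,5,7} => REVISION
Constraint 2 (V < X) on D(V)={2,3,4,7} D(X)={3,4,5,7}: V {2,3,4,7}->{2,3,4} => REVISION
Constraint 3 (V < W) on D(V)={2,3,4} D(W)={2,3,4,5,6}: W {2,3,4,5,6}->{3,4,5,6} => REVISION
Total revisions = 3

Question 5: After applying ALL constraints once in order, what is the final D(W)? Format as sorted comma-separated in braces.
Answer: {3,4,5,6}

Derivation:
Constraint 1 (W < X) on D(W)={2,3,4,5,6} D(X)={2,3,4,5,7}: X {2,3,4,5,7}->{3,4,5,7}
Constraint 2 (V < X) on D(V)={2,3,4,7} D(X)={3,4,5,7}: V {2,3,4,7}->{2,3,4}
Constraint 3 (V < W) on D(V)={2,3,4} D(W)={2,3,4,5,6}: W {2,3,4,5,6}->{3,4,5,6}
So after all 3 constraints: D(W) = {3,4,5,6}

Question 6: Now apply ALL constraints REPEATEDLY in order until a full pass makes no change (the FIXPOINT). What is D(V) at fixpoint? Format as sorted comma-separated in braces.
Answer: {2,3,4}

Derivation:
pass 0 (initial): D(V)={2,3,4,7}
pass 1: V {2,3,4,7}->{2,3,4}; W {2,3,4,5,6}->{3,4,5,6}; X {2,3,4,5,7}->{3,4,5,7}
pass 2: X {3,4,5,7}->{4,5,7}
pass 3: no change
Fixpoint after 3 passes: D(V) = {2,3,4}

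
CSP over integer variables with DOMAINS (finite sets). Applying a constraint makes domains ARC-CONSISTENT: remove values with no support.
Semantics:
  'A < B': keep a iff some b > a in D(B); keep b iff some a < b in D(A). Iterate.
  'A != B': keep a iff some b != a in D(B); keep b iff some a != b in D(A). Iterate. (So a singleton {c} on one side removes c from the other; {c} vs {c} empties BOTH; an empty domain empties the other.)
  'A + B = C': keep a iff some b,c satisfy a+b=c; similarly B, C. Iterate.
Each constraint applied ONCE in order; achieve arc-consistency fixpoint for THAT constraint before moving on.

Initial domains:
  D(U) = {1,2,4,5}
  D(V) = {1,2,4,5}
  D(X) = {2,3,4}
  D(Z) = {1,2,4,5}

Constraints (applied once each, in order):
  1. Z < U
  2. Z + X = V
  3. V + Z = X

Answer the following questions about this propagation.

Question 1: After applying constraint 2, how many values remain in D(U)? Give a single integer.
Answer: 3

Derivation:
Constraint 1 (Z < U) on D(Z)={1,2,4,5} D(U)={1,2,4,5}: Z {1,2,4,5}->{1,2,4}; U {1,2,4,5}->{2,4,5}
Constraint 2 (Z + X = V) on D(Z)={1,2,4} D(X)={2,3,4} D(V)={1,2,4,5}: Z {1,2,4}->{1,2}; V {1,2,4,5}->{4,5}
So after constraint 2: D(U)={2,4,5}, size = 3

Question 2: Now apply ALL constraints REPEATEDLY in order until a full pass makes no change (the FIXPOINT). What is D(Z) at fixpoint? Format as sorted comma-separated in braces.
Answer: {}

Derivation:
pass 0 (initial): D(Z)={1,2,4,5}
pass 1: U {1,2,4,5}->{2,4,5}; V {1,2,4,5}->{}; X {2,3,4}->{}; Z {1,2,4,5}->{}
pass 2: U {2,4,5}->{}
pass 3: no change
Fixpoint after 3 passes: D(Z) = {}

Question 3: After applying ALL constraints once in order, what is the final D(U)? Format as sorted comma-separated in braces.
Constraint 1 (Z < U) on D(Z)={1,2,4,5} D(U)={1,2,4,5}: Z {1,2,4,5}->{1,2,4}; U {1,2,4,5}->{2,4,5}
Constraint 2 (Z + X = V) on D(Z)={1,2,4} D(X)={2,3,4} D(V)={1,2,4,5}: Z {1,2,4}->{1,2}; V {1,2,4,5}->{4,5}
Constraint 3 (V + Z = X) on D(V)={4,5} D(Z)={1,2} D(X)={2,3,4}: V {4,5}->{}; Z {1,2}->{}; X {2,3,4}->{}
So after all 3 constraints: D(U) = {2,4,5}

Answer: {2,4,5}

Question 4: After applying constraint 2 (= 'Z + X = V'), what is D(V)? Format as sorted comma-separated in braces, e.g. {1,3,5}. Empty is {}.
Answer: {4,5}

Derivation:
Constraint 1 (Z < U) on D(Z)={1,2,4,5} D(U)={1,2,4,5}: Z {1,2,4,5}->{1,2,4}; U {1,2,4,5}->{2,4,5}
Constraint 2 (Z + X = V) on D(Z)={1,2,4} D(X)={2,3,4} D(V)={1,2,4,5}: Z {1,2,4}->{1,2}; V {1,2,4,5}->{4,5}
So after constraint 2: D(V) = {4,5}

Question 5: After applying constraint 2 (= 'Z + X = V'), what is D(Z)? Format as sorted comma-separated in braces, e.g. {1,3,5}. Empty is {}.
Answer: {1,2}

Derivation:
Constraint 1 (Z < U) on D(Z)={1,2,4,5} D(U)={1,2,4,5}: Z {1,2,4,5}->{1,2,4}; U {1,2,4,5}->{2,4,5}
Constraint 2 (Z + X = V) on D(Z)={1,2,4} D(X)={2,3,4} D(V)={1,2,4,5}: Z {1,2,4}->{1,2}; V {1,2,4,5}->{4,5}
So after constraint 2: D(Z) = {1,2}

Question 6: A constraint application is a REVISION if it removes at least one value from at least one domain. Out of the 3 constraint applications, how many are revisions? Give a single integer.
Constraint 1 (Z < U) on D(Z)={1,2,4,5} D(U)={1,2,4,5}: Z {1,2,4,5}->{1,2,4}; U {1,2,4,5}->{2,4,5} => REVISION
Constraint 2 (Z + X = V) on D(Z)={1,2,4} D(X)={2,3,4} D(V)={1,2,4,5}: Z {1,2,4}->{1,2}; V {1,2,4,5}->{4,5} => REVISION
Constraint 3 (V + Z = X) on D(V)={4,5} D(Z)={1,2} D(X)={2,3,4}: V {4,5}->{}; Z {1,2}->{}; X {2,3,4}->{} => REVISION
Total revisions = 3

Answer: 3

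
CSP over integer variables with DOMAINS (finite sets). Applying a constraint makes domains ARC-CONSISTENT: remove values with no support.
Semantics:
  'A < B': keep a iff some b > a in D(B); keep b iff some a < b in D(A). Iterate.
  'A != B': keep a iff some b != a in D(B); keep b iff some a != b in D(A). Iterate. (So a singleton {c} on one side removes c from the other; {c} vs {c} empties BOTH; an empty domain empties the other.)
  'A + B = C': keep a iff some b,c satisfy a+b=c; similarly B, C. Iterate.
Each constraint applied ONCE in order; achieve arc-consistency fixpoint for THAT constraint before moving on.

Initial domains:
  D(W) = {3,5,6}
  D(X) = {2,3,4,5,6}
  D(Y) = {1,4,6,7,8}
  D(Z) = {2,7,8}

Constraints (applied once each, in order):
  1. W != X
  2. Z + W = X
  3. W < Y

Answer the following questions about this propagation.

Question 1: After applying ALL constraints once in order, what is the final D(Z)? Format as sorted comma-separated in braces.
Answer: {2}

Derivation:
Constraint 1 (W != X) on D(W)={3,5,6} D(X)={2,3,4,5,6}: no change
Constraint 2 (Z + W = X) on D(Z)={2,7,8} D(W)={3,5,6} D(X)={2,3,4,5,6}: Z {2,7,8}->{2}; W {3,5,6}->{3}; X {2,3,4,5,6}->{5}
Constraint 3 (W < Y) on D(W)={3} D(Y)={1,4,6,7,8}: Y {1,4,6,7,8}->{4,6,7,8}
So after all 3 constraints: D(Z) = {2}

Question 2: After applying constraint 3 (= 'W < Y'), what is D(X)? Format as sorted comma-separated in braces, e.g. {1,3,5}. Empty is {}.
Constraint 1 (W != X) on D(W)={3,5,6} D(X)={2,3,4,5,6}: no change
Constraint 2 (Z + W = X) on D(Z)={2,7,8} D(W)={3,5,6} D(X)={2,3,4,5,6}: Z {2,7,8}->{2}; W {3,5,6}->{3}; X {2,3,4,5,6}->{5}
Constraint 3 (W < Y) on D(W)={3} D(Y)={1,4,6,7,8}: Y {1,4,6,7,8}->{4,6,7,8}
So after constraint 3: D(X) = {5}

Answer: {5}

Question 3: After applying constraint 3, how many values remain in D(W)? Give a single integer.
Constraint 1 (W != X) on D(W)={3,5,6} D(X)={2,3,4,5,6}: no change
Constraint 2 (Z + W = X) on D(Z)={2,7,8} D(W)={3,5,6} D(X)={2,3,4,5,6}: Z {2,7,8}->{2}; W {3,5,6}->{3}; X {2,3,4,5,6}->{5}
Constraint 3 (W < Y) on D(W)={3} D(Y)={1,4,6,7,8}: Y {1,4,6,7,8}->{4,6,7,8}
So after constraint 3: D(W)={3}, size = 1

Answer: 1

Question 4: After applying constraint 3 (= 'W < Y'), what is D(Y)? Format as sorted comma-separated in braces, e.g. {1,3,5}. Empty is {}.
Answer: {4,6,7,8}

Derivation:
Constraint 1 (W != X) on D(W)={3,5,6} D(X)={2,3,4,5,6}: no change
Constraint 2 (Z + W = X) on D(Z)={2,7,8} D(W)={3,5,6} D(X)={2,3,4,5,6}: Z {2,7,8}->{2}; W {3,5,6}->{3}; X {2,3,4,5,6}->{5}
Constraint 3 (W < Y) on D(W)={3} D(Y)={1,4,6,7,8}: Y {1,4,6,7,8}->{4,6,7,8}
So after constraint 3: D(Y) = {4,6,7,8}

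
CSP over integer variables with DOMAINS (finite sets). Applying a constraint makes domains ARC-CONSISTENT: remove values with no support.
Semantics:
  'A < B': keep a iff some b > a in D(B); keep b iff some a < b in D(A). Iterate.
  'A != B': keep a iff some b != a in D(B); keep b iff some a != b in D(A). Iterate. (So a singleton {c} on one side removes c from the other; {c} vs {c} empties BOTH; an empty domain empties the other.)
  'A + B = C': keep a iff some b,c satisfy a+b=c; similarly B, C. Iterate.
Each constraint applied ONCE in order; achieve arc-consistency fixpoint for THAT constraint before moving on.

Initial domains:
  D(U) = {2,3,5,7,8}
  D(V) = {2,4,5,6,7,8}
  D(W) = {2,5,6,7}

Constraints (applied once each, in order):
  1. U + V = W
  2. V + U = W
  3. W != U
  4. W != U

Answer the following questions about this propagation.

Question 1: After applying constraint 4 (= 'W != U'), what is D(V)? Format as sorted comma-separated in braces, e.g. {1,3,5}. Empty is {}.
Answer: {2,4,5}

Derivation:
Constraint 1 (U + V = W) on D(U)={2,3,5,7,8} D(V)={2,4,5,6,7,8} D(W)={2,5,6,7}: U {2,3,5,7,8}->{2,3,5}; V {2,4,5,6,7,8}->{2,4,5}; W {2,5,6,7}->{5,6,7}
Constraint 2 (V + U = W) on D(V)={2,4,5} D(U)={2,3,5} D(W)={5,6,7}: no change
Constraint 3 (W != U) on D(W)={5,6,7} D(U)={2,3,5}: no change
Constraint 4 (W != U) on D(W)={5,6,7} D(U)={2,3,5}: no change
So after constraint 4: D(V) = {2,4,5}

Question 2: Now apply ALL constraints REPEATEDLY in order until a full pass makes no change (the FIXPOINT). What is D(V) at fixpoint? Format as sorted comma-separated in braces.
pass 0 (initial): D(V)={2,4,5,6,7,8}
pass 1: U {2,3,5,7,8}->{2,3,5}; V {2,4,5,6,7,8}->{2,4,5}; W {2,5,6,7}->{5,6,7}
pass 2: no change
Fixpoint after 2 passes: D(V) = {2,4,5}

Answer: {2,4,5}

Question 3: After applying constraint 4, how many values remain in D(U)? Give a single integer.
Constraint 1 (U + V = W) on D(U)={2,3,5,7,8} D(V)={2,4,5,6,7,8} D(W)={2,5,6,7}: U {2,3,5,7,8}->{2,3,5}; V {2,4,5,6,7,8}->{2,4,5}; W {2,5,6,7}->{5,6,7}
Constraint 2 (V + U = W) on D(V)={2,4,5} D(U)={2,3,5} D(W)={5,6,7}: no change
Constraint 3 (W != U) on D(W)={5,6,7} D(U)={2,3,5}: no change
Constraint 4 (W != U) on D(W)={5,6,7} D(U)={2,3,5}: no change
So after constraint 4: D(U)={2,3,5}, size = 3

Answer: 3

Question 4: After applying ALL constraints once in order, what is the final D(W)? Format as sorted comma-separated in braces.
Answer: {5,6,7}

Derivation:
Constraint 1 (U + V = W) on D(U)={2,3,5,7,8} D(V)={2,4,5,6,7,8} D(W)={2,5,6,7}: U {2,3,5,7,8}->{2,3,5}; V {2,4,5,6,7,8}->{2,4,5}; W {2,5,6,7}->{5,6,7}
Constraint 2 (V + U = W) on D(V)={2,4,5} D(U)={2,3,5} D(W)={5,6,7}: no change
Constraint 3 (W != U) on D(W)={5,6,7} D(U)={2,3,5}: no change
Constraint 4 (W != U) on D(W)={5,6,7} D(U)={2,3,5}: no change
So after all 4 constraints: D(W) = {5,6,7}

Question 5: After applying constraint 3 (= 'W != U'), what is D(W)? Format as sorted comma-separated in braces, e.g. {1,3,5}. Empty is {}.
Answer: {5,6,7}

Derivation:
Constraint 1 (U + V = W) on D(U)={2,3,5,7,8} D(V)={2,4,5,6,7,8} D(W)={2,5,6,7}: U {2,3,5,7,8}->{2,3,5}; V {2,4,5,6,7,8}->{2,4,5}; W {2,5,6,7}->{5,6,7}
Constraint 2 (V + U = W) on D(V)={2,4,5} D(U)={2,3,5} D(W)={5,6,7}: no change
Constraint 3 (W != U) on D(W)={5,6,7} D(U)={2,3,5}: no change
So after constraint 3: D(W) = {5,6,7}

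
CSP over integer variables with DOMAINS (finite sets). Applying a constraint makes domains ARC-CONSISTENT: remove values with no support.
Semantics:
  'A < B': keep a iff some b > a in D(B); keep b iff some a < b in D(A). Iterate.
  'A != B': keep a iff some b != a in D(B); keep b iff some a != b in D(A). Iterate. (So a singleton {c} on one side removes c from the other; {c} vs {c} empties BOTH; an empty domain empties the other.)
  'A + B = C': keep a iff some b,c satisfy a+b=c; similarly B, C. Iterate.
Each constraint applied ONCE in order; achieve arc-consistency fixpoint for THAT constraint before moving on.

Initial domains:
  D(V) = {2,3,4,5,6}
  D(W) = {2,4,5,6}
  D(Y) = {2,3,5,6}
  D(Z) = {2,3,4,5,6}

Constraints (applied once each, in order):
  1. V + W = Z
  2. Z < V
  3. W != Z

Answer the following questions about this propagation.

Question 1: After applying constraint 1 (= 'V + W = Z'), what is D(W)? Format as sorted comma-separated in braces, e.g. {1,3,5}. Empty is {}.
Constraint 1 (V + W = Z) on D(V)={2,3,4,5,6} D(W)={2,4,5,6} D(Z)={2,3,4,5,6}: V {2,3,4,5,6}->{2,3,4}; W {2,4,5,6}->{2,4}; Z {2,3,4,5,6}->{4,5,6}
So after constraint 1: D(W) = {2,4}

Answer: {2,4}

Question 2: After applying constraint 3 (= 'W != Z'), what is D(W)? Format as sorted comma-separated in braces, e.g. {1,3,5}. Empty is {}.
Constraint 1 (V + W = Z) on D(V)={2,3,4,5,6} D(W)={2,4,5,6} D(Z)={2,3,4,5,6}: V {2,3,4,5,6}->{2,3,4}; W {2,4,5,6}->{2,4}; Z {2,3,4,5,6}->{4,5,6}
Constraint 2 (Z < V) on D(Z)={4,5,6} D(V)={2,3,4}: Z {4,5,6}->{}; V {2,3,4}->{}
Constraint 3 (W != Z) on D(W)={2,4} D(Z)={}: W {2,4}->{}
So after constraint 3: D(W) = {}

Answer: {}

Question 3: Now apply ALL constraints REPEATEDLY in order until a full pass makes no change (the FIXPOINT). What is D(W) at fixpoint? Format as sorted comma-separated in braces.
pass 0 (initial): D(W)={2,4,5,6}
pass 1: V {2,3,4,5,6}->{}; W {2,4,5,6}->{}; Z {2,3,4,5,6}->{}
pass 2: no change
Fixpoint after 2 passes: D(W) = {}

Answer: {}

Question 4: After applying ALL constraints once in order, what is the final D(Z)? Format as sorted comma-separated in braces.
Constraint 1 (V + W = Z) on D(V)={2,3,4,5,6} D(W)={2,4,5,6} D(Z)={2,3,4,5,6}: V {2,3,4,5,6}->{2,3,4}; W {2,4,5,6}->{2,4}; Z {2,3,4,5,6}->{4,5,6}
Constraint 2 (Z < V) on D(Z)={4,5,6} D(V)={2,3,4}: Z {4,5,6}->{}; V {2,3,4}->{}
Constraint 3 (W != Z) on D(W)={2,4} D(Z)={}: W {2,4}->{}
So after all 3 constraints: D(Z) = {}

Answer: {}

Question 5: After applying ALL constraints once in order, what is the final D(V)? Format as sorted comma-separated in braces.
Answer: {}

Derivation:
Constraint 1 (V + W = Z) on D(V)={2,3,4,5,6} D(W)={2,4,5,6} D(Z)={2,3,4,5,6}: V {2,3,4,5,6}->{2,3,4}; W {2,4,5,6}->{2,4}; Z {2,3,4,5,6}->{4,5,6}
Constraint 2 (Z < V) on D(Z)={4,5,6} D(V)={2,3,4}: Z {4,5,6}->{}; V {2,3,4}->{}
Constraint 3 (W != Z) on D(W)={2,4} D(Z)={}: W {2,4}->{}
So after all 3 constraints: D(V) = {}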